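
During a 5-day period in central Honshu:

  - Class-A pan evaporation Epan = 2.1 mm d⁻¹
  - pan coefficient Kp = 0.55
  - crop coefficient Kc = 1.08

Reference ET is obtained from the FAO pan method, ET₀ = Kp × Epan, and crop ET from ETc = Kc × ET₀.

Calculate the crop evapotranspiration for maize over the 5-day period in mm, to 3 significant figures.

ET₀ = 0.55 × 2.1 = 1.1550 mm/d
ETc = Kc × ET₀ = 1.08 × 1.1550 = 1.2474 mm/d
Over 5 days: 1.2474 × 5 = 6.237 mm

6.24 mm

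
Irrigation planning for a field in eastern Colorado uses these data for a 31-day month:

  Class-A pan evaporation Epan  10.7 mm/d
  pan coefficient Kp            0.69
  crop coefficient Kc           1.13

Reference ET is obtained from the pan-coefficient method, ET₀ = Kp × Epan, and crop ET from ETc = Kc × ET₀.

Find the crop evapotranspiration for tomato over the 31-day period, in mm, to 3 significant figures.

259 mm

ET₀ = 0.69 × 10.7 = 7.3830 mm/d
ETc = Kc × ET₀ = 1.13 × 7.3830 = 8.3428 mm/d
Over 31 days: 8.3428 × 31 = 258.627 mm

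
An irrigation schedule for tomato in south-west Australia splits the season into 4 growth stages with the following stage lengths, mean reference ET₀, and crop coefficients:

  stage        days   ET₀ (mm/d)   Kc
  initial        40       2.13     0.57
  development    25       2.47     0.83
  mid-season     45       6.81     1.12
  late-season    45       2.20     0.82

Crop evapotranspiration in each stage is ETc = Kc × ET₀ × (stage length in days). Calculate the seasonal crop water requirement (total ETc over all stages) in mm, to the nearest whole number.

initial: 0.57 × 2.13 × 40 = 48.56 mm
development: 0.83 × 2.47 × 25 = 51.25 mm
mid-season: 1.12 × 6.81 × 45 = 343.22 mm
late-season: 0.82 × 2.20 × 45 = 81.18 mm
Seasonal total = 524.21 mm

524 mm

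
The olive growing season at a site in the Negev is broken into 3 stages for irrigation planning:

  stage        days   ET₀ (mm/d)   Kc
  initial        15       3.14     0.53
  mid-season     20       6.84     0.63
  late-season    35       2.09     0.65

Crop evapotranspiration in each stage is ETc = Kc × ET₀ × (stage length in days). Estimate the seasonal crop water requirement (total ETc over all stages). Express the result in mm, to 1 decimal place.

initial: 0.53 × 3.14 × 15 = 24.96 mm
mid-season: 0.63 × 6.84 × 20 = 86.18 mm
late-season: 0.65 × 2.09 × 35 = 47.55 mm
Seasonal total = 158.69 mm

158.7 mm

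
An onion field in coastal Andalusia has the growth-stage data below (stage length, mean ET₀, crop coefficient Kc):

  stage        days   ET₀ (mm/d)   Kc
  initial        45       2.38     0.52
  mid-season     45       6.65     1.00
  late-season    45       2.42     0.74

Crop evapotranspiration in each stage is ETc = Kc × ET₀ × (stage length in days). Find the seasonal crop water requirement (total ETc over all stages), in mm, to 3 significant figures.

initial: 0.52 × 2.38 × 45 = 55.69 mm
mid-season: 1.00 × 6.65 × 45 = 299.25 mm
late-season: 0.74 × 2.42 × 45 = 80.59 mm
Seasonal total = 435.53 mm

436 mm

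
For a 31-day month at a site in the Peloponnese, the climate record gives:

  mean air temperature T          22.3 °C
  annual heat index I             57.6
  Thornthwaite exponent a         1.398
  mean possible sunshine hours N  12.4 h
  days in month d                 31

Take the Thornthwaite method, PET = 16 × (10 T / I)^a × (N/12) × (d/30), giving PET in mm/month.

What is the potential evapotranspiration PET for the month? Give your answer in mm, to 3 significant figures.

10T/I = 10 × 22.3 / 57.6 = 3.8715
(10T/I)^a = 3.8715^1.398 = 6.6352
Uncorrected PET = 16 × 6.6352 = 106.163 mm
Correction = (N/12)(d/30) = (12.4/12)(31/30) = 1.0678
PET = 106.163 × 1.0678 = 113.361 mm/month

113 mm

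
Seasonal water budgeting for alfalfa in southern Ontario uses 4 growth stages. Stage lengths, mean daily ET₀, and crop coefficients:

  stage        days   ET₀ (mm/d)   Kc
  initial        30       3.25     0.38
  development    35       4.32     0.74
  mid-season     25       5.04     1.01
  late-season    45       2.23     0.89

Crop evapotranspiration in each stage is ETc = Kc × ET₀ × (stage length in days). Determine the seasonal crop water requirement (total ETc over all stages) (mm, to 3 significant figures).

initial: 0.38 × 3.25 × 30 = 37.05 mm
development: 0.74 × 4.32 × 35 = 111.89 mm
mid-season: 1.01 × 5.04 × 25 = 127.26 mm
late-season: 0.89 × 2.23 × 45 = 89.31 mm
Seasonal total = 365.51 mm

366 mm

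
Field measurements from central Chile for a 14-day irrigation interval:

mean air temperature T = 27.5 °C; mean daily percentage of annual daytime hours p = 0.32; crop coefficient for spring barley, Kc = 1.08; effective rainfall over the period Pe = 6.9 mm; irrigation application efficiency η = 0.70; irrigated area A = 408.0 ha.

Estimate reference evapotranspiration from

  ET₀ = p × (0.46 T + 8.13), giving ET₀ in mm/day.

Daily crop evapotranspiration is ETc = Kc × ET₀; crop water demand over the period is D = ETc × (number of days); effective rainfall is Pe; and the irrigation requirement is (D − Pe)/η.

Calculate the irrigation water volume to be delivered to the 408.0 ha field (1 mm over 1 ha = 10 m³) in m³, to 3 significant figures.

ET₀ = 0.32 × (0.46 × 27.5 + 8.13) = 0.32 × 20.780 = 6.6496 mm/d
ETc = Kc × ET₀ = 1.08 × 6.6496 = 7.1816 mm/d
Crop demand D = ETc × 14 d = 7.1816 × 14 = 100.542 mm
D − Pe = 100.542 − 6.9 = 93.642 mm
Gross irrigation = 93.642 / 0.70 = 133.774 mm
Volume = 133.774 mm × 408.0 ha × 10 = 545797.9 m³

546000 m³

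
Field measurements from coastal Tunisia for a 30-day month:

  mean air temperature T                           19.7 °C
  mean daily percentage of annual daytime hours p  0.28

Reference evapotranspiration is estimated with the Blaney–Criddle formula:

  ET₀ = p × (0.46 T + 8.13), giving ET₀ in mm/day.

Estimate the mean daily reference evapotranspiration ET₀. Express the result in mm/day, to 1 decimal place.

4.8 mm/day

ET₀ = 0.28 × (0.46 × 19.7 + 8.13) = 0.28 × 17.192 = 4.8138 mm/d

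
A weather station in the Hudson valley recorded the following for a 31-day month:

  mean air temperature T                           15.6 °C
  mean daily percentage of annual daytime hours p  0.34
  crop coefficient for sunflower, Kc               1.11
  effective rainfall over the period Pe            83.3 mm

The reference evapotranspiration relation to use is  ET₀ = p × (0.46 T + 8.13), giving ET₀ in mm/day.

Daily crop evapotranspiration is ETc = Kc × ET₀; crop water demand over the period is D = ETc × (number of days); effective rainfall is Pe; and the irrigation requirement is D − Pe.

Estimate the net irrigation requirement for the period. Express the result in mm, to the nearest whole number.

ET₀ = 0.34 × (0.46 × 15.6 + 8.13) = 0.34 × 15.306 = 5.2040 mm/d
ETc = Kc × ET₀ = 1.11 × 5.2040 = 5.7764 mm/d
Crop demand D = ETc × 31 d = 5.7764 × 31 = 179.068 mm
D − Pe = 179.068 − 83.3 = 95.768 mm

96 mm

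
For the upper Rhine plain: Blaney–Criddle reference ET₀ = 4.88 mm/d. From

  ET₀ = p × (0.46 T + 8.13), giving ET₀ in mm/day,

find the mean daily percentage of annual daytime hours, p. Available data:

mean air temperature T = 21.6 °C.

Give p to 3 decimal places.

p = ET₀ / (0.46 T + 8.13) = 4.88 / (0.46 × 21.6 + 8.13) = 4.88 / 18.066 = 0.2701

0.270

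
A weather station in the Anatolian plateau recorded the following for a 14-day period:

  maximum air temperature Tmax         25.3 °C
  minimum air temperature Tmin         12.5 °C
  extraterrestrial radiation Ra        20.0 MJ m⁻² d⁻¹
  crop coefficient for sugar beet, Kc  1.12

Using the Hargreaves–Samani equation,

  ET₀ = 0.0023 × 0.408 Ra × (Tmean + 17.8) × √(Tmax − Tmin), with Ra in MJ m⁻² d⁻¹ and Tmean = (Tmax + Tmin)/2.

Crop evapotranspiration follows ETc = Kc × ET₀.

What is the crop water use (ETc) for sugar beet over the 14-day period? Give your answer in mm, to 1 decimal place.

Tmean = (25.3 + 12.5)/2 = 18.90 °C
0.408 Ra = 0.408 × 20.0 = 8.1600 mm/d equivalent
ET₀ = 0.0023 × 8.1600 × (18.90 + 17.8) × √12.8 = 0.0023 × 8.1600 × 36.70 × 3.5777 = 2.4643 mm/d
ETc = Kc × ET₀ = 1.12 × 2.4643 = 2.7600 mm/d
Over 14 days: 2.7600 × 14 = 38.640 mm

38.6 mm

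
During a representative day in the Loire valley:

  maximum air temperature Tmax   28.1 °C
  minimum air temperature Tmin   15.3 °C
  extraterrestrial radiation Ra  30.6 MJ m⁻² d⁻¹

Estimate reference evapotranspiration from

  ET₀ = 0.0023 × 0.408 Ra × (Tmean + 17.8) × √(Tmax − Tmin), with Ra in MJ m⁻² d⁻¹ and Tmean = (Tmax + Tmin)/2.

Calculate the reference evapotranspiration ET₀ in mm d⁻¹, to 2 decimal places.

Tmean = (28.1 + 15.3)/2 = 21.70 °C
0.408 Ra = 0.408 × 30.6 = 12.4848 mm/d equivalent
ET₀ = 0.0023 × 12.4848 × (21.70 + 17.8) × √12.8 = 0.0023 × 12.4848 × 39.50 × 3.5777 = 4.0580 mm/d

4.06 mm d⁻¹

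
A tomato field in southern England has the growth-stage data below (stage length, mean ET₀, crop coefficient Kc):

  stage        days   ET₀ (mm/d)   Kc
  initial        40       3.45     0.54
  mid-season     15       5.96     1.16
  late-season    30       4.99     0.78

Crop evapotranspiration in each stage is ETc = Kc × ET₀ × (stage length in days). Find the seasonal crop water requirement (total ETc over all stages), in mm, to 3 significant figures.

295 mm

initial: 0.54 × 3.45 × 40 = 74.52 mm
mid-season: 1.16 × 5.96 × 15 = 103.70 mm
late-season: 0.78 × 4.99 × 30 = 116.77 mm
Seasonal total = 294.99 mm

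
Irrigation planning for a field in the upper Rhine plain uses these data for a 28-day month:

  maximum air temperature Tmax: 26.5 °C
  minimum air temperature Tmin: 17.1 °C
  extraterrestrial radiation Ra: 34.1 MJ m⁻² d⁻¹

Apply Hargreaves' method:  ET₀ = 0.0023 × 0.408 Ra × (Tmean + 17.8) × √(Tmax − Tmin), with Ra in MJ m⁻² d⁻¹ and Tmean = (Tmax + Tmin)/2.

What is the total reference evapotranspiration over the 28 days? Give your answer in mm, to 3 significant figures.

109 mm

Tmean = (26.5 + 17.1)/2 = 21.80 °C
0.408 Ra = 0.408 × 34.1 = 13.9128 mm/d equivalent
ET₀ = 0.0023 × 13.9128 × (21.80 + 17.8) × √9.4 = 0.0023 × 13.9128 × 39.60 × 3.0659 = 3.8850 mm/d
Over 28 days: 3.8850 × 28 = 108.780 mm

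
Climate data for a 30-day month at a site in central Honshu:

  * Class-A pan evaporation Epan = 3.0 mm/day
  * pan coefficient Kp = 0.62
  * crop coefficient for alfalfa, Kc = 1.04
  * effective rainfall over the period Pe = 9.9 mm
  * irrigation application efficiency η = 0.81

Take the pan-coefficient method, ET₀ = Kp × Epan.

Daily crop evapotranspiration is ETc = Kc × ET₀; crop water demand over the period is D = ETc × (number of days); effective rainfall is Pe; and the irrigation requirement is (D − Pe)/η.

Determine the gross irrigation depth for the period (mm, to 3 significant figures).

59.4 mm

ET₀ = 0.62 × 3.0 = 1.8600 mm/d
ETc = Kc × ET₀ = 1.04 × 1.8600 = 1.9344 mm/d
Crop demand D = ETc × 30 d = 1.9344 × 30 = 58.032 mm
D − Pe = 58.032 − 9.9 = 48.132 mm
Gross irrigation = 48.132 / 0.81 = 59.422 mm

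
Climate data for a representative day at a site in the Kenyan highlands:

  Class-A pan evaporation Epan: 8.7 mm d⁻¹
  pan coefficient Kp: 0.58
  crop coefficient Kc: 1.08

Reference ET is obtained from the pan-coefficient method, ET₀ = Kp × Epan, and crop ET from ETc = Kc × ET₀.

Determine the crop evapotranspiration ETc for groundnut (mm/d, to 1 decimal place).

ET₀ = 0.58 × 8.7 = 5.0460 mm/d
ETc = Kc × ET₀ = 1.08 × 5.0460 = 5.4497 mm/d

5.4 mm/d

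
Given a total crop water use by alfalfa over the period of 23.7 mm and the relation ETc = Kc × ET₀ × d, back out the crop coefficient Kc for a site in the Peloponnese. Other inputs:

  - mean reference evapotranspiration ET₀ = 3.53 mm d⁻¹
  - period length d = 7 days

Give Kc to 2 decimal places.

0.96

ETc = Kc × ET₀ × d  ⇒  Kc = ETc / (ET₀ × d)
Kc = 23.7 / (3.53 × 7) = 23.7 / 24.71 = 0.9591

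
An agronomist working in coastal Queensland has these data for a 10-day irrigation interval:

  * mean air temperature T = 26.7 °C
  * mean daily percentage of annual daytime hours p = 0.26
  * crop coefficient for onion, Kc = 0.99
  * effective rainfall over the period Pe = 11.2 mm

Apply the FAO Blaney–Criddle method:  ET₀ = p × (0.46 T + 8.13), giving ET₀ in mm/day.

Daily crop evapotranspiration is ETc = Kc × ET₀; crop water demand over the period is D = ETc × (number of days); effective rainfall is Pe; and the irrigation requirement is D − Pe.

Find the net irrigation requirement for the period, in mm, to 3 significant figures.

ET₀ = 0.26 × (0.46 × 26.7 + 8.13) = 0.26 × 20.412 = 5.3071 mm/d
ETc = Kc × ET₀ = 0.99 × 5.3071 = 5.2540 mm/d
Crop demand D = ETc × 10 d = 5.2540 × 10 = 52.540 mm
D − Pe = 52.540 − 11.2 = 41.340 mm

41.3 mm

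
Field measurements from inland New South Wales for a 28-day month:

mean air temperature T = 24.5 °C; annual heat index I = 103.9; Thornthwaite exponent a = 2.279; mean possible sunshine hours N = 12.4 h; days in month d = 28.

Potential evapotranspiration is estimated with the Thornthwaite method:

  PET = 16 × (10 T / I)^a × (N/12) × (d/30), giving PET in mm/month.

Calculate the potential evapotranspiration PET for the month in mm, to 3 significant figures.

109 mm

10T/I = 10 × 24.5 / 103.9 = 2.3580
(10T/I)^a = 2.3580^2.279 = 7.0636
Uncorrected PET = 16 × 7.0636 = 113.018 mm
Correction = (N/12)(d/30) = (12.4/12)(28/30) = 0.9644
PET = 113.018 × 0.9644 = 108.995 mm/month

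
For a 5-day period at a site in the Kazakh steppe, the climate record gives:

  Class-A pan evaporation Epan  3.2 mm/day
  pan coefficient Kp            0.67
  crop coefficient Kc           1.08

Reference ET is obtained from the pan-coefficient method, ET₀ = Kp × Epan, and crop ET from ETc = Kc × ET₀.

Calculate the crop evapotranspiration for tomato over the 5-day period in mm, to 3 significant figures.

ET₀ = 0.67 × 3.2 = 2.1440 mm/d
ETc = Kc × ET₀ = 1.08 × 2.1440 = 2.3155 mm/d
Over 5 days: 2.3155 × 5 = 11.578 mm

11.6 mm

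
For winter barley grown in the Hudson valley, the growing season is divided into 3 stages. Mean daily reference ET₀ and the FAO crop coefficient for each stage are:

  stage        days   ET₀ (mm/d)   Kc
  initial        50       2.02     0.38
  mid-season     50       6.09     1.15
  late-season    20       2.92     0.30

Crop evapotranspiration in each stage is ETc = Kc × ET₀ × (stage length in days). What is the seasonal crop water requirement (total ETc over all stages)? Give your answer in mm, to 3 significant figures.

initial: 0.38 × 2.02 × 50 = 38.38 mm
mid-season: 1.15 × 6.09 × 50 = 350.18 mm
late-season: 0.30 × 2.92 × 20 = 17.52 mm
Seasonal total = 406.08 mm

406 mm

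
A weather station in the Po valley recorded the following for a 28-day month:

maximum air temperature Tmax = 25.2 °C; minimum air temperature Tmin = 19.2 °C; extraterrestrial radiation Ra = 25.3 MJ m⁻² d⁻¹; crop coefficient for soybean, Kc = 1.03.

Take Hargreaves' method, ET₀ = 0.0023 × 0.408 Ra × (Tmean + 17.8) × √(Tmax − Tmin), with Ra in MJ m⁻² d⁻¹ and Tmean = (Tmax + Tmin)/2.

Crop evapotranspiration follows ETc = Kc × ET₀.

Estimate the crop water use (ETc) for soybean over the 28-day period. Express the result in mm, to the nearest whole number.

67 mm

Tmean = (25.2 + 19.2)/2 = 22.20 °C
0.408 Ra = 0.408 × 25.3 = 10.3224 mm/d equivalent
ET₀ = 0.0023 × 10.3224 × (22.20 + 17.8) × √6.0 = 0.0023 × 10.3224 × 40.00 × 2.4495 = 2.3262 mm/d
ETc = Kc × ET₀ = 1.03 × 2.3262 = 2.3960 mm/d
Over 28 days: 2.3960 × 28 = 67.088 mm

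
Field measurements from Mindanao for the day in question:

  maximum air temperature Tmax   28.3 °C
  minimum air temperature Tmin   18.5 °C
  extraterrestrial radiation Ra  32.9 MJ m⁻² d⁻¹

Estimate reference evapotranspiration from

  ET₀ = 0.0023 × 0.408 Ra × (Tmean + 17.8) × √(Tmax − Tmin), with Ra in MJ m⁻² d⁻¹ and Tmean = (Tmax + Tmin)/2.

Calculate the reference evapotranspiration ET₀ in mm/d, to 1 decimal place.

Tmean = (28.3 + 18.5)/2 = 23.40 °C
0.408 Ra = 0.408 × 32.9 = 13.4232 mm/d equivalent
ET₀ = 0.0023 × 13.4232 × (23.40 + 17.8) × √9.8 = 0.0023 × 13.4232 × 41.20 × 3.1305 = 3.9819 mm/d

4.0 mm/d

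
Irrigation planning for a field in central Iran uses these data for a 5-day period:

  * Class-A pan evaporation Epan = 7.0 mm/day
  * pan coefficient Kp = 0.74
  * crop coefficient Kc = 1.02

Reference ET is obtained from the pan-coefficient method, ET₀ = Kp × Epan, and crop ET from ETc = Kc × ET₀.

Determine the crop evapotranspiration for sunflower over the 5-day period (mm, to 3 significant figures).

ET₀ = 0.74 × 7.0 = 5.1800 mm/d
ETc = Kc × ET₀ = 1.02 × 5.1800 = 5.2836 mm/d
Over 5 days: 5.2836 × 5 = 26.418 mm

26.4 mm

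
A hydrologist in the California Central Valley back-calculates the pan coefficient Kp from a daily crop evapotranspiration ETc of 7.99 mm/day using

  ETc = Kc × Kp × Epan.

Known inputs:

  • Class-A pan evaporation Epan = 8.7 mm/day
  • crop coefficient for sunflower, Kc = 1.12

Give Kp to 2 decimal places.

0.82

ETc = Kc × Kp × Epan  ⇒  Kp = ETc / (Kc × Epan)
Kp = 7.99 / (1.12 × 8.7) = 7.99 / 9.744 = 0.8200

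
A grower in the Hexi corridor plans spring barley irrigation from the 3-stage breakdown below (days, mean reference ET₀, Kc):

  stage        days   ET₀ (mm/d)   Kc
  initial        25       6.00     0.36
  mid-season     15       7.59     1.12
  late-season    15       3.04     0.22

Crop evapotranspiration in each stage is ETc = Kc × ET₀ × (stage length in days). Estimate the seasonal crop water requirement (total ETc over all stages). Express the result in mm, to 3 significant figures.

initial: 0.36 × 6.00 × 25 = 54.00 mm
mid-season: 1.12 × 7.59 × 15 = 127.51 mm
late-season: 0.22 × 3.04 × 15 = 10.03 mm
Seasonal total = 191.54 mm

192 mm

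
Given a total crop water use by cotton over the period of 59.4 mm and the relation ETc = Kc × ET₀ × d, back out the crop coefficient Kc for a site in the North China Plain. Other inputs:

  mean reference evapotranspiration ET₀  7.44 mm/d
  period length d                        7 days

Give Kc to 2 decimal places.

ETc = Kc × ET₀ × d  ⇒  Kc = ETc / (ET₀ × d)
Kc = 59.4 / (7.44 × 7) = 59.4 / 52.08 = 1.1406

1.14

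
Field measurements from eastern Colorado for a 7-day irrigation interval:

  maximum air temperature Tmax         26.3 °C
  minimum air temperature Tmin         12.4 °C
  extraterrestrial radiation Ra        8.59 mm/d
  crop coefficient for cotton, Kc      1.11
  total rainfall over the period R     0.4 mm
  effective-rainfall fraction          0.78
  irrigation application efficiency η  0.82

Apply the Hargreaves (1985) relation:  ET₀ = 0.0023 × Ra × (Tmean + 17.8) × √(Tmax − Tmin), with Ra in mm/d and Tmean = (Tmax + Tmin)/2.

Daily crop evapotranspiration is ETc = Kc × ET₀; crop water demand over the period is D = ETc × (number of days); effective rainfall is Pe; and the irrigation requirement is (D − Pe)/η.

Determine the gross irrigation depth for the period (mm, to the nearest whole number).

26 mm

Tmean = (26.3 + 12.4)/2 = 19.35 °C
ET₀ = 0.0023 × 8.59 × (19.35 + 17.8) × √13.9 = 0.0023 × 8.59 × 37.15 × 3.7283 = 2.7365 mm/d
ETc = Kc × ET₀ = 1.11 × 2.7365 = 3.0375 mm/d
Crop demand D = ETc × 7 d = 3.0375 × 7 = 21.263 mm
Pe = 0.78 × 0.4 = 0.312 mm
D − Pe = 21.263 − 0.312 = 20.951 mm
Gross irrigation = 20.951 / 0.82 = 25.550 mm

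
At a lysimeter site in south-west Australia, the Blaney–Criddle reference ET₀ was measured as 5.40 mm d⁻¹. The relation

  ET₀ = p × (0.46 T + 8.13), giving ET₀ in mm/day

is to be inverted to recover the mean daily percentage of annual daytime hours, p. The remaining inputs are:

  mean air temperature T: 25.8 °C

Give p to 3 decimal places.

0.270

p = ET₀ / (0.46 T + 8.13) = 5.40 / (0.46 × 25.8 + 8.13) = 5.40 / 19.998 = 0.2700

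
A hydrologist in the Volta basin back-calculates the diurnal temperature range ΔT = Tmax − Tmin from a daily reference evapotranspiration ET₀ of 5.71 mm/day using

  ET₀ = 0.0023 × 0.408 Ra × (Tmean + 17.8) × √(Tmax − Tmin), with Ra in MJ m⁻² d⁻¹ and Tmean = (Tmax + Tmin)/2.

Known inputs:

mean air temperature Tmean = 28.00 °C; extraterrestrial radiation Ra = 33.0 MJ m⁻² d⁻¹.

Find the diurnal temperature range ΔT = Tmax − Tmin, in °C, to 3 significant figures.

√ΔT = ET₀ / [0.0023 × 0.408 × Ra × (Tmean+17.8)] = 5.71 / (0.0023 × 13.4640 × 45.80) = 4.0260
ΔT = 4.0260² = 16.209 °C

16.2 °C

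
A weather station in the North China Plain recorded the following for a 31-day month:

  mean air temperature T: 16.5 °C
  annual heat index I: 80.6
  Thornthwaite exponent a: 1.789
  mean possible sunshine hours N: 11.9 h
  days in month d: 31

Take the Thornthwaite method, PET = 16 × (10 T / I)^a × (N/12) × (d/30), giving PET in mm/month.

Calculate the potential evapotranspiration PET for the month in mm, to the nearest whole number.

59 mm

10T/I = 10 × 16.5 / 80.6 = 2.0471
(10T/I)^a = 2.0471^1.789 = 3.6027
Uncorrected PET = 16 × 3.6027 = 57.643 mm
Correction = (N/12)(d/30) = (11.9/12)(31/30) = 1.0247
PET = 57.643 × 1.0247 = 59.067 mm/month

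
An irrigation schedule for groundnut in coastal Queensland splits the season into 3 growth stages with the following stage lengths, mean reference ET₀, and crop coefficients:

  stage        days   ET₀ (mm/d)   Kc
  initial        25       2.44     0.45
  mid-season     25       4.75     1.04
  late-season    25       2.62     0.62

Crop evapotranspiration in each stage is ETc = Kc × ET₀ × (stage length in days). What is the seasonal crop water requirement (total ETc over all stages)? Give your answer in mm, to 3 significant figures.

initial: 0.45 × 2.44 × 25 = 27.45 mm
mid-season: 1.04 × 4.75 × 25 = 123.50 mm
late-season: 0.62 × 2.62 × 25 = 40.61 mm
Seasonal total = 191.56 mm

192 mm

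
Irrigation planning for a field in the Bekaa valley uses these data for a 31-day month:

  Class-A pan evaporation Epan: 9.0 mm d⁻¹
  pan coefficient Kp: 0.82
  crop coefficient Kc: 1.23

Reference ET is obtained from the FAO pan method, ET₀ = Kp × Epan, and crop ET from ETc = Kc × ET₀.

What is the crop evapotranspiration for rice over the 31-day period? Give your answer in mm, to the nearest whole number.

281 mm

ET₀ = 0.82 × 9.0 = 7.3800 mm/d
ETc = Kc × ET₀ = 1.23 × 7.3800 = 9.0774 mm/d
Over 31 days: 9.0774 × 31 = 281.399 mm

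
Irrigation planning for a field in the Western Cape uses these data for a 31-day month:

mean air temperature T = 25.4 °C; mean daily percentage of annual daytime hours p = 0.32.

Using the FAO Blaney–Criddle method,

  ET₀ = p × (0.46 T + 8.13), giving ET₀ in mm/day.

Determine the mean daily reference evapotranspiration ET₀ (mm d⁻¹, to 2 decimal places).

ET₀ = 0.32 × (0.46 × 25.4 + 8.13) = 0.32 × 19.814 = 6.3405 mm/d

6.34 mm d⁻¹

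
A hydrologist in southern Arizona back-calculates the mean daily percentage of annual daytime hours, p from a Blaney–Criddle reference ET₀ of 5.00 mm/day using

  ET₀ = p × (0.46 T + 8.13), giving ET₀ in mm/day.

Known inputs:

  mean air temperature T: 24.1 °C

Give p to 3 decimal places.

0.260

p = ET₀ / (0.46 T + 8.13) = 5.00 / (0.46 × 24.1 + 8.13) = 5.00 / 19.216 = 0.2602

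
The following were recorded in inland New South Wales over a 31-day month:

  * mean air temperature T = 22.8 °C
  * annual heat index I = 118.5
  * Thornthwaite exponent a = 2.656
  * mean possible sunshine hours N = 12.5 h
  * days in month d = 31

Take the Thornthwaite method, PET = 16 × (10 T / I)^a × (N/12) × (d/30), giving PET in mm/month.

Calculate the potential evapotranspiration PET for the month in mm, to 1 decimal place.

97.9 mm

10T/I = 10 × 22.8 / 118.5 = 1.9241
(10T/I)^a = 1.9241^2.656 = 5.6873
Uncorrected PET = 16 × 5.6873 = 90.997 mm
Correction = (N/12)(d/30) = (12.5/12)(31/30) = 1.0764
PET = 90.997 × 1.0764 = 97.949 mm/month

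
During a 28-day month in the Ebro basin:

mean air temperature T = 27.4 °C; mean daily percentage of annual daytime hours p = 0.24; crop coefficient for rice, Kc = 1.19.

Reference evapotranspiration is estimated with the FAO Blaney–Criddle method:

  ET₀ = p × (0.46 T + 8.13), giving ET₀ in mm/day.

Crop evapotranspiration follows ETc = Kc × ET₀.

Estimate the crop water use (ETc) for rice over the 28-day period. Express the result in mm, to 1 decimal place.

165.8 mm

ET₀ = 0.24 × (0.46 × 27.4 + 8.13) = 0.24 × 20.734 = 4.9762 mm/d
ETc = Kc × ET₀ = 1.19 × 4.9762 = 5.9217 mm/d
Over 28 days: 5.9217 × 28 = 165.808 mm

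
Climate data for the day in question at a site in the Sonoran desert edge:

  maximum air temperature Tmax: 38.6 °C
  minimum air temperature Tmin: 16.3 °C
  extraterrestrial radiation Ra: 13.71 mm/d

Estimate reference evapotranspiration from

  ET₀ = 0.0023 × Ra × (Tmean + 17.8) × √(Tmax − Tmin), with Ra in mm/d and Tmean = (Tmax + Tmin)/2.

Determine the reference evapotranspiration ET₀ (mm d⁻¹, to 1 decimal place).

6.7 mm d⁻¹

Tmean = (38.6 + 16.3)/2 = 27.45 °C
ET₀ = 0.0023 × 13.71 × (27.45 + 17.8) × √22.3 = 0.0023 × 13.71 × 45.25 × 4.7223 = 6.7381 mm/d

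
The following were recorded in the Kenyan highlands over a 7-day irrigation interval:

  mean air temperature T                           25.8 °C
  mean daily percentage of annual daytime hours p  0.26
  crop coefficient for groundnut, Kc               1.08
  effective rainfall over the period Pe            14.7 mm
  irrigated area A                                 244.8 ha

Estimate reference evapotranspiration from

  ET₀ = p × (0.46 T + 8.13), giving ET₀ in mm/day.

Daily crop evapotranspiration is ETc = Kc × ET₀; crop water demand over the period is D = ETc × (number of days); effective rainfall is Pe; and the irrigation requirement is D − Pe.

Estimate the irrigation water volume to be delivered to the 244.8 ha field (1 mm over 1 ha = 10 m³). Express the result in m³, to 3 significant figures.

60200 m³

ET₀ = 0.26 × (0.46 × 25.8 + 8.13) = 0.26 × 19.998 = 5.1995 mm/d
ETc = Kc × ET₀ = 1.08 × 5.1995 = 5.6155 mm/d
Crop demand D = ETc × 7 d = 5.6155 × 7 = 39.309 mm
D − Pe = 39.309 − 14.7 = 24.609 mm
Volume = 24.609 mm × 244.8 ha × 10 = 60242.8 m³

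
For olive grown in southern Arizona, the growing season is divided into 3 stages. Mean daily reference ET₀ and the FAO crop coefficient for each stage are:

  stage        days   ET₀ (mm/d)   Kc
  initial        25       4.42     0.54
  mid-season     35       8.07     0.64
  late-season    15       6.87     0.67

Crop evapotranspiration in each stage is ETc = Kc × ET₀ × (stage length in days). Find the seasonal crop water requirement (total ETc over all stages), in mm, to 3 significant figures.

initial: 0.54 × 4.42 × 25 = 59.67 mm
mid-season: 0.64 × 8.07 × 35 = 180.77 mm
late-season: 0.67 × 6.87 × 15 = 69.04 mm
Seasonal total = 309.48 mm

309 mm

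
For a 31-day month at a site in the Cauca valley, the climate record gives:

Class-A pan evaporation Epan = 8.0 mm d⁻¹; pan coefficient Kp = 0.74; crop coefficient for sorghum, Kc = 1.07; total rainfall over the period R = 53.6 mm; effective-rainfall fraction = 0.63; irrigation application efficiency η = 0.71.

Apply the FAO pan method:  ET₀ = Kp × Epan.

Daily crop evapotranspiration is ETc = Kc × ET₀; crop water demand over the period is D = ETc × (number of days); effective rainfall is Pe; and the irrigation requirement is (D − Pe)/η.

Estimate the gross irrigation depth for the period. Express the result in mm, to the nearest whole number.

ET₀ = 0.74 × 8.0 = 5.9200 mm/d
ETc = Kc × ET₀ = 1.07 × 5.9200 = 6.3344 mm/d
Crop demand D = ETc × 31 d = 6.3344 × 31 = 196.366 mm
Pe = 0.63 × 53.6 = 33.768 mm
D − Pe = 196.366 − 33.768 = 162.598 mm
Gross irrigation = 162.598 / 0.71 = 229.011 mm

229 mm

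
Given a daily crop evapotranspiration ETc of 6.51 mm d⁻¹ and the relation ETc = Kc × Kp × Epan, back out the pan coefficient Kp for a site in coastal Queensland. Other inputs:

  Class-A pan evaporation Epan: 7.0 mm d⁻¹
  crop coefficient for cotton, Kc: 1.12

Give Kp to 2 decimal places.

0.83

ETc = Kc × Kp × Epan  ⇒  Kp = ETc / (Kc × Epan)
Kp = 6.51 / (1.12 × 7.0) = 6.51 / 7.840 = 0.8304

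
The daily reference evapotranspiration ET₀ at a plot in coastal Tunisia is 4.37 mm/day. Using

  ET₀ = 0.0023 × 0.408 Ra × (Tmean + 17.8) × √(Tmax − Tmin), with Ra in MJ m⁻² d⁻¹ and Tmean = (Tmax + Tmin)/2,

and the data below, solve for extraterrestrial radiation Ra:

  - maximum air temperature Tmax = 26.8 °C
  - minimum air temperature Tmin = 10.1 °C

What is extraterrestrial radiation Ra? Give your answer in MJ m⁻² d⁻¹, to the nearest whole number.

31 MJ m⁻² d⁻¹

Tmean = (26.8+10.1)/2 = 18.45 °C; ΔT = 16.7
Ra = ET₀ / [0.0023 × 0.408 × (Tmean+17.8) × √ΔT]
   = 4.37 / (0.0023 × 0.408 × 36.25 × 4.0866) = 31.436 MJ m⁻² d⁻¹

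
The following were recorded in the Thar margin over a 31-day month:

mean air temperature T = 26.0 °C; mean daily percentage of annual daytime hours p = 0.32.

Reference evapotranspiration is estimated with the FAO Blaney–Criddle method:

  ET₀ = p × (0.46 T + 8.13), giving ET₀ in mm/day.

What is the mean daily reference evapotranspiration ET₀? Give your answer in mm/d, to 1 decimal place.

6.4 mm/d

ET₀ = 0.32 × (0.46 × 26.0 + 8.13) = 0.32 × 20.090 = 6.4288 mm/d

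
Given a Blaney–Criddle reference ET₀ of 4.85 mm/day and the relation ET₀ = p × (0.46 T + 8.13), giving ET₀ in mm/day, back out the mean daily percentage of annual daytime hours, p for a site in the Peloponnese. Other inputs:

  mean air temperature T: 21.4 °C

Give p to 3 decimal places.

0.270

p = ET₀ / (0.46 T + 8.13) = 4.85 / (0.46 × 21.4 + 8.13) = 4.85 / 17.974 = 0.2698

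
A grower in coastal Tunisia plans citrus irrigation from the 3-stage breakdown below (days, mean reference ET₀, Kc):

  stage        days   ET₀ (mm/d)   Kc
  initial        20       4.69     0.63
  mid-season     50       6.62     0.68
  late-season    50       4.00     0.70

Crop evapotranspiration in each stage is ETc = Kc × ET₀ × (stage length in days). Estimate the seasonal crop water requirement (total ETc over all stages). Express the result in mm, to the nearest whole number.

424 mm

initial: 0.63 × 4.69 × 20 = 59.09 mm
mid-season: 0.68 × 6.62 × 50 = 225.08 mm
late-season: 0.70 × 4.00 × 50 = 140.00 mm
Seasonal total = 424.17 mm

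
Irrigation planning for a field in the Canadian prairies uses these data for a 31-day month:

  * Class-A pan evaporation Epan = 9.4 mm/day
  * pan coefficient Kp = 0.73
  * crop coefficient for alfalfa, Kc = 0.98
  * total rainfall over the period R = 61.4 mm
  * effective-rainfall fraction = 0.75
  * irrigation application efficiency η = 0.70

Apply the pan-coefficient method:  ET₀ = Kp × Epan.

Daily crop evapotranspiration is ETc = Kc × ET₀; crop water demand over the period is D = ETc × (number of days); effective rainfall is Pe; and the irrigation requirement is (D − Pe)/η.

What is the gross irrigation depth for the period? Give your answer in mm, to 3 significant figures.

ET₀ = 0.73 × 9.4 = 6.8620 mm/d
ETc = Kc × ET₀ = 0.98 × 6.8620 = 6.7248 mm/d
Crop demand D = ETc × 31 d = 6.7248 × 31 = 208.469 mm
Pe = 0.75 × 61.4 = 46.050 mm
D − Pe = 208.469 − 46.050 = 162.419 mm
Gross irrigation = 162.419 / 0.70 = 232.027 mm

232 mm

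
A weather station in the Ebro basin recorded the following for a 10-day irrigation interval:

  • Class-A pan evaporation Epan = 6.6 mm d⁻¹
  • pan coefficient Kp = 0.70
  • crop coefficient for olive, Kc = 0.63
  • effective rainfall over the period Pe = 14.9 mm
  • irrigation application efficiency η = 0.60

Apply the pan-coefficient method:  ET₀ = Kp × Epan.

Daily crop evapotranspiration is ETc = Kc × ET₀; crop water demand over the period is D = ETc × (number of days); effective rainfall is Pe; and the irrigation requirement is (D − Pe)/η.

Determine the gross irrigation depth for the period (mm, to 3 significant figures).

23.7 mm

ET₀ = 0.70 × 6.6 = 4.6200 mm/d
ETc = Kc × ET₀ = 0.63 × 4.6200 = 2.9106 mm/d
Crop demand D = ETc × 10 d = 2.9106 × 10 = 29.106 mm
D − Pe = 29.106 − 14.9 = 14.206 mm
Gross irrigation = 14.206 / 0.60 = 23.677 mm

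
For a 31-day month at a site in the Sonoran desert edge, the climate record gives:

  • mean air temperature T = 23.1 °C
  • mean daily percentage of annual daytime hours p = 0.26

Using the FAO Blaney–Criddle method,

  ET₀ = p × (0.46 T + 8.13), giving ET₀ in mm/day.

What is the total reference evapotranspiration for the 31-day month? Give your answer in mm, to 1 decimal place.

ET₀ = 0.26 × (0.46 × 23.1 + 8.13) = 0.26 × 18.756 = 4.8766 mm/d
Monthly total = 4.8766 × 31 = 151.175 mm

151.2 mm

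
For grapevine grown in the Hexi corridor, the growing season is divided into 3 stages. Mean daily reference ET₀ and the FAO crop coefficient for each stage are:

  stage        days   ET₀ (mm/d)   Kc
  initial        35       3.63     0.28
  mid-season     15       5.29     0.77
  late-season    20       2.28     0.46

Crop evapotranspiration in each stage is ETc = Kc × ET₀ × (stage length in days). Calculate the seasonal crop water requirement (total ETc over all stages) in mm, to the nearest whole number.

118 mm

initial: 0.28 × 3.63 × 35 = 35.57 mm
mid-season: 0.77 × 5.29 × 15 = 61.10 mm
late-season: 0.46 × 2.28 × 20 = 20.98 mm
Seasonal total = 117.65 mm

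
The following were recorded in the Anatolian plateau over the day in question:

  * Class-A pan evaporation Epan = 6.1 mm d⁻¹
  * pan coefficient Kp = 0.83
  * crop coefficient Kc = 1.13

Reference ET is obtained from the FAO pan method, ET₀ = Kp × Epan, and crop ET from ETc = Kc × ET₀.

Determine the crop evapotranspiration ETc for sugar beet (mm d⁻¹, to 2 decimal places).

ET₀ = 0.83 × 6.1 = 5.0630 mm/d
ETc = Kc × ET₀ = 1.13 × 5.0630 = 5.7212 mm/d

5.72 mm d⁻¹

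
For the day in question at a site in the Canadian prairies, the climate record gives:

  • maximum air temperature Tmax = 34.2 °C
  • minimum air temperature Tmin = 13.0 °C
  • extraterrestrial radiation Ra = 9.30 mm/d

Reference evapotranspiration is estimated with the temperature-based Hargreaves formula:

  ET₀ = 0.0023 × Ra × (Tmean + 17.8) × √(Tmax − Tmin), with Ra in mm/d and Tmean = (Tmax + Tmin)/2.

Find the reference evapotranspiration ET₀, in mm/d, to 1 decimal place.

4.1 mm/d

Tmean = (34.2 + 13.0)/2 = 23.60 °C
ET₀ = 0.0023 × 9.30 × (23.60 + 17.8) × √21.2 = 0.0023 × 9.30 × 41.40 × 4.6043 = 4.0773 mm/d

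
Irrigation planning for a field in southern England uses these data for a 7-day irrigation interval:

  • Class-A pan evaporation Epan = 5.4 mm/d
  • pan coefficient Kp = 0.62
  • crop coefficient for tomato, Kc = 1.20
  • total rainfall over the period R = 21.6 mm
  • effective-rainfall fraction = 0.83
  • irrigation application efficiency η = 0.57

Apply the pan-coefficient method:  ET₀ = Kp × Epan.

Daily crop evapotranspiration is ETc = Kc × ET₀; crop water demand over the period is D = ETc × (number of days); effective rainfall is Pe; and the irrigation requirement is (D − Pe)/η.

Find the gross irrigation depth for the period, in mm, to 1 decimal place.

17.9 mm

ET₀ = 0.62 × 5.4 = 3.3480 mm/d
ETc = Kc × ET₀ = 1.20 × 3.3480 = 4.0176 mm/d
Crop demand D = ETc × 7 d = 4.0176 × 7 = 28.123 mm
Pe = 0.83 × 21.6 = 17.928 mm
D − Pe = 28.123 − 17.928 = 10.195 mm
Gross irrigation = 10.195 / 0.57 = 17.886 mm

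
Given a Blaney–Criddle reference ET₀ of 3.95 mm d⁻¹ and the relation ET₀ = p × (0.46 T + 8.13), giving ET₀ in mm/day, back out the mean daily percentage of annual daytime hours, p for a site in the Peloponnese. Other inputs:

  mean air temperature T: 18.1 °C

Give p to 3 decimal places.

0.240

p = ET₀ / (0.46 T + 8.13) = 3.95 / (0.46 × 18.1 + 8.13) = 3.95 / 16.456 = 0.2400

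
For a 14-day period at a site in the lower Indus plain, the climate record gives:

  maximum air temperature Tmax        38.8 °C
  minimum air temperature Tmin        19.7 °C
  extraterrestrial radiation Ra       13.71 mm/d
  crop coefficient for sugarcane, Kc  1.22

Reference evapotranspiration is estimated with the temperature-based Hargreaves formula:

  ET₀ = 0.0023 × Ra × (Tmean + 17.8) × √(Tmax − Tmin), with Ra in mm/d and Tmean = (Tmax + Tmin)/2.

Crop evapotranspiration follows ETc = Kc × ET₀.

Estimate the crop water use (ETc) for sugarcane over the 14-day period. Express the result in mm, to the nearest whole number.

111 mm

Tmean = (38.8 + 19.7)/2 = 29.25 °C
ET₀ = 0.0023 × 13.71 × (29.25 + 17.8) × √19.1 = 0.0023 × 13.71 × 47.05 × 4.3704 = 6.4840 mm/d
ETc = Kc × ET₀ = 1.22 × 6.4840 = 7.9105 mm/d
Over 14 days: 7.9105 × 14 = 110.747 mm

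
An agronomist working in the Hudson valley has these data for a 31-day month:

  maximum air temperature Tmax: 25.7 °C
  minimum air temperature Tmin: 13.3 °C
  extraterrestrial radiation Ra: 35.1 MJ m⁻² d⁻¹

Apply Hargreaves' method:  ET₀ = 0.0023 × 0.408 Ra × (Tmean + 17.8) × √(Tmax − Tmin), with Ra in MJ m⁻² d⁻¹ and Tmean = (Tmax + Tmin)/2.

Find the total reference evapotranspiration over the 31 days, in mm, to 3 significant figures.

134 mm

Tmean = (25.7 + 13.3)/2 = 19.50 °C
0.408 Ra = 0.408 × 35.1 = 14.3208 mm/d equivalent
ET₀ = 0.0023 × 14.3208 × (19.50 + 17.8) × √12.4 = 0.0023 × 14.3208 × 37.30 × 3.5214 = 4.3263 mm/d
Over 31 days: 4.3263 × 31 = 134.115 mm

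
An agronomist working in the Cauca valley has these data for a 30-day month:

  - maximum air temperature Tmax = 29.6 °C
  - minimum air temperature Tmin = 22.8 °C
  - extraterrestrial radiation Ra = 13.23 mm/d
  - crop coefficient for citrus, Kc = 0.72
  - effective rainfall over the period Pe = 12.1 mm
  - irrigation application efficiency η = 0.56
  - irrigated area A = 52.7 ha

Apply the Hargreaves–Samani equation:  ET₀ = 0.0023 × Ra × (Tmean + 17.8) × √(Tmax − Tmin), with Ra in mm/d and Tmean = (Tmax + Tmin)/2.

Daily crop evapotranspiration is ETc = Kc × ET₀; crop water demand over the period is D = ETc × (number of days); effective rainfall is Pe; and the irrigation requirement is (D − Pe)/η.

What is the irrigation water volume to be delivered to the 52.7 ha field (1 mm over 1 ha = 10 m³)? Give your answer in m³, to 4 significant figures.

Tmean = (29.6 + 22.8)/2 = 26.20 °C
ET₀ = 0.0023 × 13.23 × (26.20 + 17.8) × √6.8 = 0.0023 × 13.23 × 44.00 × 2.6077 = 3.4914 mm/d
ETc = Kc × ET₀ = 0.72 × 3.4914 = 2.5138 mm/d
Crop demand D = ETc × 30 d = 2.5138 × 30 = 75.414 mm
D − Pe = 75.414 − 12.1 = 63.314 mm
Gross irrigation = 63.314 / 0.56 = 113.061 mm
Volume = 113.061 mm × 52.7 ha × 10 = 59583.1 m³

59580 m³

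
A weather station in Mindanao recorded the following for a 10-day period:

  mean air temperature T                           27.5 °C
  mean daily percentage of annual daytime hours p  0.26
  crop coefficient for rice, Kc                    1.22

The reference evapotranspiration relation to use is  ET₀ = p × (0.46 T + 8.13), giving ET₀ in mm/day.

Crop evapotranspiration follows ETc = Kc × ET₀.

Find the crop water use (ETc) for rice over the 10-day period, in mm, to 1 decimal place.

65.9 mm

ET₀ = 0.26 × (0.46 × 27.5 + 8.13) = 0.26 × 20.780 = 5.4028 mm/d
ETc = Kc × ET₀ = 1.22 × 5.4028 = 6.5914 mm/d
Over 10 days: 6.5914 × 10 = 65.914 mm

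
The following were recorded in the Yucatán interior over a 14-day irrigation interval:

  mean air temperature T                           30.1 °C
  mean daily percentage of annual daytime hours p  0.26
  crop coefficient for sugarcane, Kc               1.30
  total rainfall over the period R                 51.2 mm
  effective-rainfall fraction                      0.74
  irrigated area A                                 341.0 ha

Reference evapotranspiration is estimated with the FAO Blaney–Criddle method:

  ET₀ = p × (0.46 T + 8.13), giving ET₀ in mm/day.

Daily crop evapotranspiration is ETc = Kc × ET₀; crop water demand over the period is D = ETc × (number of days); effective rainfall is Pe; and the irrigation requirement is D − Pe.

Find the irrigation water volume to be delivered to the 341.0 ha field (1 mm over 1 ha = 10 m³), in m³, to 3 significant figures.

ET₀ = 0.26 × (0.46 × 30.1 + 8.13) = 0.26 × 21.976 = 5.7138 mm/d
ETc = Kc × ET₀ = 1.30 × 5.7138 = 7.4279 mm/d
Crop demand D = ETc × 14 d = 7.4279 × 14 = 103.991 mm
Pe = 0.74 × 51.2 = 37.888 mm
D − Pe = 103.991 − 37.888 = 66.103 mm
Volume = 66.103 mm × 341.0 ha × 10 = 225411.2 m³

225000 m³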